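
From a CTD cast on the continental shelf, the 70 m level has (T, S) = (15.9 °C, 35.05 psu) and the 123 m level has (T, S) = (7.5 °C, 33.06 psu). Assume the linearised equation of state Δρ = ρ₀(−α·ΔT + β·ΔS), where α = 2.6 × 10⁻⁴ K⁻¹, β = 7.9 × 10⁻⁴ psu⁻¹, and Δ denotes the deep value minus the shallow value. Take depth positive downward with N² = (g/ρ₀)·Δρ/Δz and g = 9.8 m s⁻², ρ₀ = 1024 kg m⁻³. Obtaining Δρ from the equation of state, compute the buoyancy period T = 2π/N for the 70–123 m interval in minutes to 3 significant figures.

9.84 min

ΔT = -8.4 K, ΔS = -1.99 psu (deep − shallow).
Δρ/ρ₀ = −αΔT + βΔS = 2.184 × 10⁻³ − 1.5721 × 10⁻³ = 6.119 × 10⁻⁴, so Δρ ≈ 0.6266 kg m⁻³.
N² = (g/ρ₀)·Δρ/Δz = g·(Δρ/ρ₀)/Δz = 9.8 × 6.119 × 10⁻⁴ / 53 = 1.1314 × 10⁻⁴ s⁻².
N = √(1.1314 × 10⁻⁴) = 0.010637 rad s⁻¹ → T = 2π/N = 590.69 s = 9.8448 min ≈ 9.84 min.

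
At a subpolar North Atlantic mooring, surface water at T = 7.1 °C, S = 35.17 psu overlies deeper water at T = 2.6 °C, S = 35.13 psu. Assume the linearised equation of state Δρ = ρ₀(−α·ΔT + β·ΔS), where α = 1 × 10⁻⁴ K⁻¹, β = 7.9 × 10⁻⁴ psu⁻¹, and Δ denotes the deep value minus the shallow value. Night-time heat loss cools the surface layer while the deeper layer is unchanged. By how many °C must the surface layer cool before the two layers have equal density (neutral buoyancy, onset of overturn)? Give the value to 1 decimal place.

Neutral buoyancy requires Δρ = 0, i.e. −α(T_deep − T_surf′) + β(S_deep − S_surf) = 0.
T_surf′ = T_deep − (β/α)·ΔS = 2.6 − (7.9 × 10⁻⁴/1 × 10⁻⁴)·(-0.04) = 2.916 °C.
Cooling required: 7.1 − (2.916) = 4.184 °C.

4.2 °C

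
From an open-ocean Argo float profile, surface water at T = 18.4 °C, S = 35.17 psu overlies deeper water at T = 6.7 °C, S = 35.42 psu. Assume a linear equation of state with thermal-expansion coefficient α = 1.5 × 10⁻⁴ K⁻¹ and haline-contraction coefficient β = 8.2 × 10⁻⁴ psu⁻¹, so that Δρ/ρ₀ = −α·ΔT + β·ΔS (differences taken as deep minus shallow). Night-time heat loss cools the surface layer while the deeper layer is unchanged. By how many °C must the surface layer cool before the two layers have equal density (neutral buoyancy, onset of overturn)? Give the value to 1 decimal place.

13.1 °C

Neutral buoyancy requires Δρ = 0, i.e. −α(T_deep − T_surf′) + β(S_deep − S_surf) = 0.
T_surf′ = T_deep − (β/α)·ΔS = 6.7 − (8.2 × 10⁻⁴/1.5 × 10⁻⁴)·(+0.25) = 5.333 °C.
Cooling required: 18.4 − (5.333) = 13.067 °C.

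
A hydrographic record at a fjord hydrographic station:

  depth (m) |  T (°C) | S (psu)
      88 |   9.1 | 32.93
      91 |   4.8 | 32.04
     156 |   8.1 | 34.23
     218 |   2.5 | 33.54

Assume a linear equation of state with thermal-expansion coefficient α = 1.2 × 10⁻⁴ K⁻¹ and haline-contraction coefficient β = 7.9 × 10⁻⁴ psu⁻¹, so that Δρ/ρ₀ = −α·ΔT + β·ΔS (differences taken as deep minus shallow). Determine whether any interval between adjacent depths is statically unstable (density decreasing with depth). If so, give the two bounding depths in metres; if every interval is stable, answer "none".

Evaluate Δρ/ρ₀ = −αΔT + βΔS across each adjacent pair:
  88–91 m: −αΔT+βΔS = −(1.2 × 10⁻⁴)(-4.3)+(7.9 × 10⁻⁴)(-0.89) = -1.9 × 10⁻⁴ → UNSTABLE
  91–156 m: −αΔT+βΔS = −(1.2 × 10⁻⁴)(+3.3)+(7.9 × 10⁻⁴)(+2.19) = 1.3 × 10⁻³ → stable
  156–218 m: −αΔT+βΔS = −(1.2 × 10⁻⁴)(-5.6)+(7.9 × 10⁻⁴)(-0.69) = 1.3 × 10⁻⁴ → stable
The 88–91 m interval has Δρ < 0: lighter water underlies denser water.

88–91 m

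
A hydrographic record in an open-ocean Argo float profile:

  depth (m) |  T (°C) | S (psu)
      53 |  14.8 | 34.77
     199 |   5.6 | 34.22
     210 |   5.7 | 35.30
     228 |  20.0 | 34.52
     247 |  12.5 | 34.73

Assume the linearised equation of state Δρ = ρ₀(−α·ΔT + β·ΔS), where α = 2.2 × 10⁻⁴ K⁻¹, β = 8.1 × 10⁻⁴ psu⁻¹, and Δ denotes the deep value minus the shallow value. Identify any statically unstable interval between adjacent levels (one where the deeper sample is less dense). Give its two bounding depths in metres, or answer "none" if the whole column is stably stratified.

Evaluate Δρ/ρ₀ = −αΔT + βΔS across each adjacent pair:
  53–199 m: −αΔT+βΔS = −(2.2 × 10⁻⁴)(-9.2)+(8.1 × 10⁻⁴)(-0.55) = 1.6 × 10⁻³ → stable
  199–210 m: −αΔT+βΔS = −(2.2 × 10⁻⁴)(+0.1)+(8.1 × 10⁻⁴)(+1.08) = 8.5 × 10⁻⁴ → stable
  210–228 m: −αΔT+βΔS = −(2.2 × 10⁻⁴)(+14.3)+(8.1 × 10⁻⁴)(-0.78) = -3.8 × 10⁻³ → UNSTABLE
  228–247 m: −αΔT+βΔS = −(2.2 × 10⁻⁴)(-7.5)+(8.1 × 10⁻⁴)(+0.21) = 1.8 × 10⁻³ → stable
The 210–228 m interval has Δρ < 0: lighter water underlies denser water.

210–228 m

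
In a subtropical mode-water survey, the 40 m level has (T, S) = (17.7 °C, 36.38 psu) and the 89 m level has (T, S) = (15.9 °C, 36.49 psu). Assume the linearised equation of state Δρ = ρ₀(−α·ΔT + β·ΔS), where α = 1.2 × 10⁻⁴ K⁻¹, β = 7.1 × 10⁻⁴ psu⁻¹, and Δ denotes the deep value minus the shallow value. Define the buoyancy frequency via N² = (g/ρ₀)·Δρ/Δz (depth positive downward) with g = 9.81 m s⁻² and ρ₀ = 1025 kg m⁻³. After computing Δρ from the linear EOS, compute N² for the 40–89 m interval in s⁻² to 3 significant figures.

ΔT = -1.8 K, ΔS = +0.11 psu (deep − shallow).
Δρ/ρ₀ = −αΔT + βΔS = 2.16 × 10⁻⁴ + 7.81 × 10⁻⁵ = 2.941 × 10⁻⁴, so Δρ ≈ 0.3015 kg m⁻³.
N² = (g/ρ₀)·Δρ/Δz = g·(Δρ/ρ₀)/Δz = 9.81 × 2.941 × 10⁻⁴ / 49 = 5.8880 × 10⁻⁵ s⁻² ≈ 5.89 × 10⁻⁵ s⁻².

5.89 × 10⁻⁵ s⁻²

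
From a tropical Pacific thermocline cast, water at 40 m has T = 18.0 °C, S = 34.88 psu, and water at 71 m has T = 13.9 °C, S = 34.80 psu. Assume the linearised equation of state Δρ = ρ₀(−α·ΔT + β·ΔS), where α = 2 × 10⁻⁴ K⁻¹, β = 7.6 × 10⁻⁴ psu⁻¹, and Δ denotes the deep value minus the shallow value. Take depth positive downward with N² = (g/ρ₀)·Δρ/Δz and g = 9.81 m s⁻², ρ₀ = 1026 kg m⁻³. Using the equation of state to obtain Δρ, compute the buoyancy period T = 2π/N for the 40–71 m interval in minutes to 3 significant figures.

ΔT = -4.1 K, ΔS = -0.08 psu (deep − shallow).
Δρ/ρ₀ = −αΔT + βΔS = 8.20 × 10⁻⁴ − 6.08 × 10⁻⁵ = 7.592 × 10⁻⁴, so Δρ ≈ 0.7789 kg m⁻³.
N² = (g/ρ₀)·Δρ/Δz = g·(Δρ/ρ₀)/Δz = 9.81 × 7.592 × 10⁻⁴ / 31 = 2.4025 × 10⁻⁴ s⁻².
N = √(2.4025 × 10⁻⁴) = 0.015500 rad s⁻¹ → T = 2π/N = 405.37 s = 6.7562 min ≈ 6.76 min.

6.76 min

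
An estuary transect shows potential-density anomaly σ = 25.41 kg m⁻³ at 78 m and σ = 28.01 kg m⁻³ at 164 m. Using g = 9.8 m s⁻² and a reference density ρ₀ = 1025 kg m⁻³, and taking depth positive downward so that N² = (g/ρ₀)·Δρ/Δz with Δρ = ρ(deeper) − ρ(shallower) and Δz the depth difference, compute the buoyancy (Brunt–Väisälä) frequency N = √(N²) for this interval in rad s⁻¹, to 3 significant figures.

Δρ = 1028.01 − 1025.41 = 2.60 kg m⁻³ over Δz = 164 − 78 = 86 m.
N² = (9.8/1025) × (2.60/86) = 2.8905 × 10⁻⁴ s⁻².
N = √(2.8905 × 10⁻⁴) = 0.017001 rad s⁻¹ ≈ 0.0170 rad s⁻¹.

0.0170 rad s⁻¹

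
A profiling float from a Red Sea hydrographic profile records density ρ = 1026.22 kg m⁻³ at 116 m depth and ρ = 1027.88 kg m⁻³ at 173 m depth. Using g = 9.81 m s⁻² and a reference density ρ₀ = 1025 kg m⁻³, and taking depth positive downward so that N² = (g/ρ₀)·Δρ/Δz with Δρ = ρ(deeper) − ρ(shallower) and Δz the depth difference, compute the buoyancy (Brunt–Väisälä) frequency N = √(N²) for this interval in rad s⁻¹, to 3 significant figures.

Δρ = 1027.88 − 1026.22 = 1.66 kg m⁻³ over Δz = 173 − 116 = 57 m.
N² = (9.81/1025) × (1.66/57) = 2.7873 × 10⁻⁴ s⁻².
N = √(2.7873 × 10⁻⁴) = 0.016695 rad s⁻¹ ≈ 0.0167 rad s⁻¹.

0.0167 rad s⁻¹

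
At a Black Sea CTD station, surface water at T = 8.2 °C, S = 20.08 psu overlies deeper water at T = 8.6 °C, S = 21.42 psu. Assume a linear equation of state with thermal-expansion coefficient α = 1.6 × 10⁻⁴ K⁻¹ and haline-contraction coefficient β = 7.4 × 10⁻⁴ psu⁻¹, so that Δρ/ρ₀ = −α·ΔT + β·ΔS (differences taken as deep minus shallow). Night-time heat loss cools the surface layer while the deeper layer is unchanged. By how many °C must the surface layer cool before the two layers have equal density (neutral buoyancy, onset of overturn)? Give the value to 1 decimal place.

Neutral buoyancy requires Δρ = 0, i.e. −α(T_deep − T_surf′) + β(S_deep − S_surf) = 0.
T_surf′ = T_deep − (β/α)·ΔS = 8.6 − (7.4 × 10⁻⁴/1.6 × 10⁻⁴)·(+1.34) = 2.403 °C.
Cooling required: 8.2 − (2.403) = 5.797 °C.

5.8 °C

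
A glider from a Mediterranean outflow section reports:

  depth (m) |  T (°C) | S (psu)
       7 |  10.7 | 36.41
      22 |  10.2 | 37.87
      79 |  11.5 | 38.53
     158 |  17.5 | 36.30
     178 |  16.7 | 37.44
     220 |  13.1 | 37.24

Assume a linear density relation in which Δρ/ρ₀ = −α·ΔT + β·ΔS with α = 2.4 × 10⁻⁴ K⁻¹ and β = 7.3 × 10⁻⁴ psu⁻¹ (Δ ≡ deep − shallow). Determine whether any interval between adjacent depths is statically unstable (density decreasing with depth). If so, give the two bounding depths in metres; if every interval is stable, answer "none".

79–158 m

Evaluate Δρ/ρ₀ = −αΔT + βΔS across each adjacent pair:
  7–22 m: −αΔT+βΔS = −(2.4 × 10⁻⁴)(-0.5)+(7.3 × 10⁻⁴)(+1.46) = 1.2 × 10⁻³ → stable
  22–79 m: −αΔT+βΔS = −(2.4 × 10⁻⁴)(+1.3)+(7.3 × 10⁻⁴)(+0.66) = 1.7 × 10⁻⁴ → stable
  79–158 m: −αΔT+βΔS = −(2.4 × 10⁻⁴)(+6.0)+(7.3 × 10⁻⁴)(-2.23) = -3.1 × 10⁻³ → UNSTABLE
  158–178 m: −αΔT+βΔS = −(2.4 × 10⁻⁴)(-0.8)+(7.3 × 10⁻⁴)(+1.14) = 1.0 × 10⁻³ → stable
  178–220 m: −αΔT+βΔS = −(2.4 × 10⁻⁴)(-3.6)+(7.3 × 10⁻⁴)(-0.20) = 7.2 × 10⁻⁴ → stable
The 79–158 m interval has Δρ < 0: lighter water underlies denser water.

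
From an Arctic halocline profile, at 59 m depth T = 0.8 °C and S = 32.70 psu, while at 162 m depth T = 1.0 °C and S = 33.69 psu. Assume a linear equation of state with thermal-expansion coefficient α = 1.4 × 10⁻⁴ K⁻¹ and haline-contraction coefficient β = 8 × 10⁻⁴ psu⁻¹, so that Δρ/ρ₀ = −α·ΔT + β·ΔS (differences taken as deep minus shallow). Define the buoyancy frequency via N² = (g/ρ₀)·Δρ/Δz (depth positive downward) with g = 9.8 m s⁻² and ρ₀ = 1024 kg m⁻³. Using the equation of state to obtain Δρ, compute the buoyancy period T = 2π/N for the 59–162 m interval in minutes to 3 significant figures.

ΔT = +0.2 K, ΔS = +0.99 psu (deep − shallow).
Δρ/ρ₀ = −αΔT + βΔS = -2.80 × 10⁻⁵ + 7.92 × 10⁻⁴ = 7.64 × 10⁻⁴, so Δρ ≈ 0.7823 kg m⁻³.
N² = (g/ρ₀)·Δρ/Δz = g·(Δρ/ρ₀)/Δz = 9.8 × 7.64 × 10⁻⁴ / 103 = 7.2691 × 10⁻⁵ s⁻².
N = √(7.2691 × 10⁻⁵) = 8.5259 × 10⁻³ rad s⁻¹ → T = 2π/N = 736.95 s = 12.283 min ≈ 12.3 min.

12.3 min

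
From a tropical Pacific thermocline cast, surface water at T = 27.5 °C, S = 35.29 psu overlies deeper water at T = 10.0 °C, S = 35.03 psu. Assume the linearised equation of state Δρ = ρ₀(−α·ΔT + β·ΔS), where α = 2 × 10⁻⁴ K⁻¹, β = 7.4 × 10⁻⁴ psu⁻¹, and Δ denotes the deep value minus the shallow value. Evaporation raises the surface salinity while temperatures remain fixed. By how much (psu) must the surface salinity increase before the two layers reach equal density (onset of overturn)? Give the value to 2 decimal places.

4.47 psu

Neutral buoyancy requires −α(T_deep − T_surf) + β(S_deep − S_surf′) = 0.
S_surf′ = S_deep − (α/β)·ΔT = 35.03 − (2 × 10⁻⁴/7.4 × 10⁻⁴)·(-17.5) = 39.7597 psu.
Increase required: 39.7597 − 35.29 = 4.4697 psu.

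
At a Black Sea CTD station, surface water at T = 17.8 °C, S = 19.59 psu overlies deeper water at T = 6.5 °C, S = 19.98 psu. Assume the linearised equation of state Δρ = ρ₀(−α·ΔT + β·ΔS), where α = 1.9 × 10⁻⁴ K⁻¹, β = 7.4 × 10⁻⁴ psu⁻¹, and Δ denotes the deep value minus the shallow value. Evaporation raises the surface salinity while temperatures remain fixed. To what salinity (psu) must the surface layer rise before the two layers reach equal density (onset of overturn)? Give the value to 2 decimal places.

Neutral buoyancy requires −α(T_deep − T_surf) + β(S_deep − S_surf′) = 0.
S_surf′ = S_deep − (α/β)·ΔT = 19.98 − (1.9 × 10⁻⁴/7.4 × 10⁻⁴)·(-11.3) = 22.8814 psu.
Increase required: 22.8814 − 19.59 = 3.2914 psu.

22.88 psu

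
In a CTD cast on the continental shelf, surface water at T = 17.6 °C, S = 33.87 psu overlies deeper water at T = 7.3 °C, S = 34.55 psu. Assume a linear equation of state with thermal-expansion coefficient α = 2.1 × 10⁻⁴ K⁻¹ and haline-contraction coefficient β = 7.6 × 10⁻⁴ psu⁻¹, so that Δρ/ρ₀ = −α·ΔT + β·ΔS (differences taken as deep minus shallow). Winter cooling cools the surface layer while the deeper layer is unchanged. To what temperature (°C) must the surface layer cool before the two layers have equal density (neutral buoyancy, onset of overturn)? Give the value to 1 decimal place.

4.8 °C

Neutral buoyancy requires Δρ = 0, i.e. −α(T_deep − T_surf′) + β(S_deep − S_surf) = 0.
T_surf′ = T_deep − (β/α)·ΔS = 7.3 − (7.6 × 10⁻⁴/2.1 × 10⁻⁴)·(+0.68) = 4.839 °C.
Cooling required: 17.6 − (4.839) = 12.761 °C.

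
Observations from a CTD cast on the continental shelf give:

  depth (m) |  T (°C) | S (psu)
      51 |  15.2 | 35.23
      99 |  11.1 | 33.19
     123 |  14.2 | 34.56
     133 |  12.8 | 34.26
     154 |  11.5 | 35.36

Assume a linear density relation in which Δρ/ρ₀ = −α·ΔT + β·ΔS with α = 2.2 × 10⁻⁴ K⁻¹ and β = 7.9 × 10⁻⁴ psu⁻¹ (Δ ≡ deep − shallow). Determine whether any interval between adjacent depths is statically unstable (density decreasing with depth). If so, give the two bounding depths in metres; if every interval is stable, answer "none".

51–99 m

Evaluate Δρ/ρ₀ = −αΔT + βΔS across each adjacent pair:
  51–99 m: −αΔT+βΔS = −(2.2 × 10⁻⁴)(-4.1)+(7.9 × 10⁻⁴)(-2.04) = -7.1 × 10⁻⁴ → UNSTABLE
  99–123 m: −αΔT+βΔS = −(2.2 × 10⁻⁴)(+3.1)+(7.9 × 10⁻⁴)(+1.37) = 4.0 × 10⁻⁴ → stable
  123–133 m: −αΔT+βΔS = −(2.2 × 10⁻⁴)(-1.4)+(7.9 × 10⁻⁴)(-0.30) = 7.1 × 10⁻⁵ → stable
  133–154 m: −αΔT+βΔS = −(2.2 × 10⁻⁴)(-1.3)+(7.9 × 10⁻⁴)(+1.10) = 1.2 × 10⁻³ → stable
The 51–99 m interval has Δρ < 0: lighter water underlies denser water.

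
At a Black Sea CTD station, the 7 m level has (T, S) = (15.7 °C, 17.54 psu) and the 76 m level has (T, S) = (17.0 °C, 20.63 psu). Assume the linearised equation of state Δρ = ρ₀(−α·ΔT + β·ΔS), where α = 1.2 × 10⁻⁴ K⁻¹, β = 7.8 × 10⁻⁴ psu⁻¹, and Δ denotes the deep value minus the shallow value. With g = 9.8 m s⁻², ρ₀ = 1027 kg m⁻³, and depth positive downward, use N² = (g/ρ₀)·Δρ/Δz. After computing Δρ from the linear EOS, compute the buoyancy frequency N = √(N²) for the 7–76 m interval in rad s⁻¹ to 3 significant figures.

0.0179 rad s⁻¹

ΔT = +1.3 K, ΔS = +3.09 psu (deep − shallow).
Δρ/ρ₀ = −αΔT + βΔS = -1.56 × 10⁻⁴ + 2.4102 × 10⁻³ = 2.2542 × 10⁻³, so Δρ ≈ 2.315 kg m⁻³.
N² = (g/ρ₀)·Δρ/Δz = g·(Δρ/ρ₀)/Δz = 9.8 × 2.2542 × 10⁻³ / 69 = 3.2016 × 10⁻⁴ s⁻².
N = √(3.2016 × 10⁻⁴) = 0.017893 rad s⁻¹ ≈ 0.0179 rad s⁻¹.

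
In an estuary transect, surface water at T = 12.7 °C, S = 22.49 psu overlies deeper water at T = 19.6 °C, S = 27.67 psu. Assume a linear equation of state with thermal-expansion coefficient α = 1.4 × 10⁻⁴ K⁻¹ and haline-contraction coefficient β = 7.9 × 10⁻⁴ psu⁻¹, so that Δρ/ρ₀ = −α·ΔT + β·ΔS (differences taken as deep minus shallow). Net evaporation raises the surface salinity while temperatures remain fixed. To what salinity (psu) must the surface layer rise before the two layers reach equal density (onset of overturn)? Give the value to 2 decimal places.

Neutral buoyancy requires −α(T_deep − T_surf) + β(S_deep − S_surf′) = 0.
S_surf′ = S_deep − (α/β)·ΔT = 27.67 − (1.4 × 10⁻⁴/7.9 × 10⁻⁴)·(+6.9) = 26.4472 psu.
Increase required: 26.4472 − 22.49 = 3.9572 psu.

26.45 psu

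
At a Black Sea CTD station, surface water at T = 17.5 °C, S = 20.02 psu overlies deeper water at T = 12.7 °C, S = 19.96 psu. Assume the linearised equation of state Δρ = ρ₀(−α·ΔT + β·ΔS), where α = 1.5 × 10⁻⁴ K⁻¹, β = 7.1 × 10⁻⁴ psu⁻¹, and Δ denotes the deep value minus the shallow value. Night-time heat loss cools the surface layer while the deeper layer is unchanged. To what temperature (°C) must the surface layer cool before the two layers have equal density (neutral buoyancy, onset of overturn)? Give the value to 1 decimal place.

Neutral buoyancy requires Δρ = 0, i.e. −α(T_deep − T_surf′) + β(S_deep − S_surf) = 0.
T_surf′ = T_deep − (β/α)·ΔS = 12.7 − (7.1 × 10⁻⁴/1.5 × 10⁻⁴)·(-0.06) = 12.984 °C.
Cooling required: 17.5 − (12.984) = 4.516 °C.

13.0 °C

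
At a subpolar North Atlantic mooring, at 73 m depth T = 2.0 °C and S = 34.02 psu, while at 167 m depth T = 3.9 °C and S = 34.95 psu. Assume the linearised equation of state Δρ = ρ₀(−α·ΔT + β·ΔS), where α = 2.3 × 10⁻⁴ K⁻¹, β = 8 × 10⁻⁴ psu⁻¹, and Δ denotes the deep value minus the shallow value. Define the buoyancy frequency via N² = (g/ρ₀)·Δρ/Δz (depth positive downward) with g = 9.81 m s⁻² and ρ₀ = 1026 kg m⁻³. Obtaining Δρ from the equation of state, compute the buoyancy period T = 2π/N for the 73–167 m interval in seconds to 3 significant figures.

1.11 × 10³ s

ΔT = +1.9 K, ΔS = +0.93 psu (deep − shallow).
Δρ/ρ₀ = −αΔT + βΔS = -4.37 × 10⁻⁴ + 7.44 × 10⁻⁴ = 3.07 × 10⁻⁴, so Δρ ≈ 0.3150 kg m⁻³.
N² = (g/ρ₀)·Δρ/Δz = g·(Δρ/ρ₀)/Δz = 9.81 × 3.07 × 10⁻⁴ / 94 = 3.2039 × 10⁻⁵ s⁻².
N = √(3.2039 × 10⁻⁵) = 5.6603 × 10⁻³ rad s⁻¹ → T = 2π/N = 1.1100 × 10³ s ≈ 1.11 × 10³ s.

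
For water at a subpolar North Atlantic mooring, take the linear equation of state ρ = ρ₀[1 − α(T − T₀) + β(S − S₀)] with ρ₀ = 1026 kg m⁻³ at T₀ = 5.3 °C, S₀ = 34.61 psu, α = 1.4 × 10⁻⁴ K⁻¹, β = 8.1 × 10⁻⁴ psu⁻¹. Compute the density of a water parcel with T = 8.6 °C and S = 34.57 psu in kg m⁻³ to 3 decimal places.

T − T₀ = +3.3 K, S − S₀ = -0.04 psu.
Bracket = 1 − α·(+3.3) + β·(-0.04) = 1 + (-4.944 × 10⁻⁴) = 0.9995056.
ρ = 1026 × 0.9995056 = 1025.493 kg m⁻³.

1025.493 kg m⁻³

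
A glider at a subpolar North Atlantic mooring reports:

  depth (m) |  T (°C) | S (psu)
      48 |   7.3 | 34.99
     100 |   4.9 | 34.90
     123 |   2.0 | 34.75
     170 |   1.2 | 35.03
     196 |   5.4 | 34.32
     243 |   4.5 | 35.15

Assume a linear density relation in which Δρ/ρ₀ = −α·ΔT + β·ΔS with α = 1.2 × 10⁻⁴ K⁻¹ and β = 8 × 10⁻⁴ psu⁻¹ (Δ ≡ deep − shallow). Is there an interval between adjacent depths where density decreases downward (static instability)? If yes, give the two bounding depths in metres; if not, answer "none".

Evaluate Δρ/ρ₀ = −αΔT + βΔS across each adjacent pair:
  48–100 m: −αΔT+βΔS = −(1.2 × 10⁻⁴)(-2.4)+(8 × 10⁻⁴)(-0.09) = 2.2 × 10⁻⁴ → stable
  100–123 m: −αΔT+βΔS = −(1.2 × 10⁻⁴)(-2.9)+(8 × 10⁻⁴)(-0.15) = 2.3 × 10⁻⁴ → stable
  123–170 m: −αΔT+βΔS = −(1.2 × 10⁻⁴)(-0.8)+(8 × 10⁻⁴)(+0.28) = 3.2 × 10⁻⁴ → stable
  170–196 m: −αΔT+βΔS = −(1.2 × 10⁻⁴)(+4.2)+(8 × 10⁻⁴)(-0.71) = -1.1 × 10⁻³ → UNSTABLE
  196–243 m: −αΔT+βΔS = −(1.2 × 10⁻⁴)(-0.9)+(8 × 10⁻⁴)(+0.83) = 7.7 × 10⁻⁴ → stable
The 170–196 m interval has Δρ < 0: lighter water underlies denser water.

170–196 m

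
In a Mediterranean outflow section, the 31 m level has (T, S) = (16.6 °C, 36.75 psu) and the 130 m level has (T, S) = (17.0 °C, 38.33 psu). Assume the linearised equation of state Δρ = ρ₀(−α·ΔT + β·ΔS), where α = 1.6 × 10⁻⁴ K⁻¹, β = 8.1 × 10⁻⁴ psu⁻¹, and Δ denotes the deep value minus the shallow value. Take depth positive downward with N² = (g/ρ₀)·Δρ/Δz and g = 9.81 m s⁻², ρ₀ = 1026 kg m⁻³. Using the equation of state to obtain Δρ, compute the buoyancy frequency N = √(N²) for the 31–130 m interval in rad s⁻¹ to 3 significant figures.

0.0110 rad s⁻¹

ΔT = +0.4 K, ΔS = +1.58 psu (deep − shallow).
Δρ/ρ₀ = −αΔT + βΔS = -6.40 × 10⁻⁵ + 1.2798 × 10⁻³ = 1.2158 × 10⁻³, so Δρ ≈ 1.247 kg m⁻³.
N² = (g/ρ₀)·Δρ/Δz = g·(Δρ/ρ₀)/Δz = 9.81 × 1.2158 × 10⁻³ / 99 = 1.2047 × 10⁻⁴ s⁻².
N = √(1.2047 × 10⁻⁴) = 0.010976 rad s⁻¹ ≈ 0.0110 rad s⁻¹.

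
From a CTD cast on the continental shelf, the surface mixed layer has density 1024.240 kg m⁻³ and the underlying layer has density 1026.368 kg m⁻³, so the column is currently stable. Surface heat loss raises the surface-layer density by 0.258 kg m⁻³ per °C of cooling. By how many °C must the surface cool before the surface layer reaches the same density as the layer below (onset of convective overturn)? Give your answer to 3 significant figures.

8.25 °C

Density deficit of the surface layer: 1026.368 − 1024.240 = 2.128 kg m⁻³.
Required change = 2.128 / 0.258 = 8.25 °C.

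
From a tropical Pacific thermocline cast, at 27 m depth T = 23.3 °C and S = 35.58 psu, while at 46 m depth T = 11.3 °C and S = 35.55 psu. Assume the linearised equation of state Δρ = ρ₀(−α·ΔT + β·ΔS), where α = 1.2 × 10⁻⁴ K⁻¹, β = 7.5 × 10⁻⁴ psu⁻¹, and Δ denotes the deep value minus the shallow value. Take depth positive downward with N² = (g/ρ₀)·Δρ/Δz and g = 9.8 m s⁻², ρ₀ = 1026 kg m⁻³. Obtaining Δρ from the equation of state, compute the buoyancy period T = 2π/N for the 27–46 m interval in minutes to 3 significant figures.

ΔT = -12.0 K, ΔS = -0.03 psu (deep − shallow).
Δρ/ρ₀ = −αΔT + βΔS = 1.44 × 10⁻³ − 2.25 × 10⁻⁵ = 1.4175 × 10⁻³, so Δρ ≈ 1.454 kg m⁻³.
N² = (g/ρ₀)·Δρ/Δz = g·(Δρ/ρ₀)/Δz = 9.8 × 1.4175 × 10⁻³ / 19 = 7.3113 × 10⁻⁴ s⁻².
N = √(7.3113 × 10⁻⁴) = 0.027039 rad s⁻¹ → T = 2π/N = 232.37 s = 3.8728 min ≈ 3.87 min.

3.87 min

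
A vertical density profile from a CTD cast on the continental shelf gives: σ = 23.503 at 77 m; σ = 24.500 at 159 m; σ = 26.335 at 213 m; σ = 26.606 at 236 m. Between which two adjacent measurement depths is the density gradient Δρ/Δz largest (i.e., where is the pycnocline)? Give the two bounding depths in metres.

159–213 m

Compute the density gradient over each adjacent pair:
  77–159 m: Δρ/Δz = 0.997/82 = 0.012 kg m⁻⁴
  159–213 m: Δρ/Δz = 1.835/54 = 0.034 kg m⁻⁴
  213–236 m: Δρ/Δz = 0.271/23 = 0.012 kg m⁻⁴
The largest gradient is in the 159–213 m interval — the pycnocline.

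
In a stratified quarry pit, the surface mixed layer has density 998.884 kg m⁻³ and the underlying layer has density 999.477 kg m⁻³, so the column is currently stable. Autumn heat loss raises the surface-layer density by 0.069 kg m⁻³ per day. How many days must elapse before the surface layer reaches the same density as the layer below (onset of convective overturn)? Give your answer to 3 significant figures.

8.59 days

Density deficit of the surface layer: 999.477 − 998.884 = 0.593 kg m⁻³.
Required change = 0.593 / 0.069 = 8.59 days.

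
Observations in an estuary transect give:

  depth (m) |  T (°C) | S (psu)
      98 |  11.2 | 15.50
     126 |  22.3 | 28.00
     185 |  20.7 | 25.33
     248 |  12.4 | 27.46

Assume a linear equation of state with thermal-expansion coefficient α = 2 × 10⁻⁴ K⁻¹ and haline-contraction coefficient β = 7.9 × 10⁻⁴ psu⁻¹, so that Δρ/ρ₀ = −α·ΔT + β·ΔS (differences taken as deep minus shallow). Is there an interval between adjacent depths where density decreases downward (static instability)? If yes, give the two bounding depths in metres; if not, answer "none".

Evaluate Δρ/ρ₀ = −αΔT + βΔS across each adjacent pair:
  98–126 m: −αΔT+βΔS = −(2 × 10⁻⁴)(+11.1)+(7.9 × 10⁻⁴)(+12.50) = 7.7 × 10⁻³ → stable
  126–185 m: −αΔT+βΔS = −(2 × 10⁻⁴)(-1.6)+(7.9 × 10⁻⁴)(-2.67) = -1.8 × 10⁻³ → UNSTABLE
  185–248 m: −αΔT+βΔS = −(2 × 10⁻⁴)(-8.3)+(7.9 × 10⁻⁴)(+2.13) = 3.3 × 10⁻³ → stable
The 126–185 m interval has Δρ < 0: lighter water underlies denser water.

126–185 m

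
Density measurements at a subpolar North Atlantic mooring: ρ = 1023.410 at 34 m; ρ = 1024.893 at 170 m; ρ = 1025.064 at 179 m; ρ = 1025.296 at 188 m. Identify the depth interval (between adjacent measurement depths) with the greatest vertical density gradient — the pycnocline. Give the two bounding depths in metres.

179–188 m

Compute the density gradient over each adjacent pair:
  34–170 m: Δρ/Δz = 1.483/136 = 0.011 kg m⁻⁴
  170–179 m: Δρ/Δz = 0.171/9 = 0.019 kg m⁻⁴
  179–188 m: Δρ/Δz = 0.232/9 = 0.026 kg m⁻⁴
The largest gradient is in the 179–188 m interval — the pycnocline.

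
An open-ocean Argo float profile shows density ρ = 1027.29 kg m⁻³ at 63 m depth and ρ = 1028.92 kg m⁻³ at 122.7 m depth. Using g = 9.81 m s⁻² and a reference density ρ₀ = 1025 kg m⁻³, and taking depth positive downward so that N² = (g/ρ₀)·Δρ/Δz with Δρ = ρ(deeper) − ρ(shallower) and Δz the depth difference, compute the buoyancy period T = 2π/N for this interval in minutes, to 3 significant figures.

6.48 min

Δρ = 1028.92 − 1027.29 = 1.63 kg m⁻³ over Δz = 122.7 − 63 = 59.7 m.
N² = (9.81/1025) × (1.63/59.7) = 2.6131 × 10⁻⁴ s⁻².
N = √(2.6131 × 10⁻⁴) = 0.016165 rad s⁻¹, so T = 2π/N = 388.69 s = 6.4782 min ≈ 6.48 min.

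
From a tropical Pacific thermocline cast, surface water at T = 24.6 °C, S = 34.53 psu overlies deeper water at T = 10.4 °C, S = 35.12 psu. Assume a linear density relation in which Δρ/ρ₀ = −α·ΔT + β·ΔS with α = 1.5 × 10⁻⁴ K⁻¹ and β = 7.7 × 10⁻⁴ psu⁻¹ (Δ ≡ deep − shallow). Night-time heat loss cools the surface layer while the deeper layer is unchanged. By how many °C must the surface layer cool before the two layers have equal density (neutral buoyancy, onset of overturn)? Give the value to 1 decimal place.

Neutral buoyancy requires Δρ = 0, i.e. −α(T_deep − T_surf′) + β(S_deep − S_surf) = 0.
T_surf′ = T_deep − (β/α)·ΔS = 10.4 − (7.7 × 10⁻⁴/1.5 × 10⁻⁴)·(+0.59) = 7.371 °C.
Cooling required: 24.6 − (7.371) = 17.229 °C.

17.2 °C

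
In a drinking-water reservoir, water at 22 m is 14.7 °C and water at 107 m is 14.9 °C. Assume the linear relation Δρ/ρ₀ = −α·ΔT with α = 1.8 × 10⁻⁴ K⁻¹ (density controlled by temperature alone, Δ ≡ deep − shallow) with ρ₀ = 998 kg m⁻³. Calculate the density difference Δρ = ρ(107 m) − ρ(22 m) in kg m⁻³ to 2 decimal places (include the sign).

-0.04 kg m⁻³

ΔT = +0.2 K, Δρ/ρ₀ = −αΔT = -3.60 × 10⁻⁵.
Δρ = 998 × (-3.60 × 10⁻⁵) = -0.04 kg m⁻³.
Negative Δρ: lighter below, statically unstable.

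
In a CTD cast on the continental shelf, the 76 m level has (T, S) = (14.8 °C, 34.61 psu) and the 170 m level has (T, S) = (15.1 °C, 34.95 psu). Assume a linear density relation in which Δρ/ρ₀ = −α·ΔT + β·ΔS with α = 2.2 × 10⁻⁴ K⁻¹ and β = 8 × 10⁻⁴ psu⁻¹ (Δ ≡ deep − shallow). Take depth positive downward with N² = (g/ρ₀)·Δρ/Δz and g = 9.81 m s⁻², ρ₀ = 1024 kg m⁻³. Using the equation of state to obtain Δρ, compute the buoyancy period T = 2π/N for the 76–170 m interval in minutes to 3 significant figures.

ΔT = +0.3 K, ΔS = +0.34 psu (deep − shallow).
Δρ/ρ₀ = −αΔT + βΔS = -6.60 × 10⁻⁵ + 2.72 × 10⁻⁴ = 2.06 × 10⁻⁴, so Δρ ≈ 0.2109 kg m⁻³.
N² = (g/ρ₀)·Δρ/Δz = g·(Δρ/ρ₀)/Δz = 9.81 × 2.06 × 10⁻⁴ / 94 = 2.1499 × 10⁻⁵ s⁻².
N = √(2.1499 × 10⁻⁵) = 4.6367 × 10⁻³ rad s⁻¹ → T = 2π/N = 1.3551 × 10³ s = 22.585 min ≈ 22.6 min.

22.6 min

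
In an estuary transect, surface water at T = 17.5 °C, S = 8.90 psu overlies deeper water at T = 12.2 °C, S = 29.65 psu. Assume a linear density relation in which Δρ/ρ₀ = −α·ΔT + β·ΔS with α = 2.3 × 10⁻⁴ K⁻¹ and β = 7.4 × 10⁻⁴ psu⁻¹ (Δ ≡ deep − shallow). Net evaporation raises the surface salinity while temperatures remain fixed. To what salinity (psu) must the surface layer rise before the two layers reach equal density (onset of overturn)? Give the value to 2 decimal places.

31.30 psu

Neutral buoyancy requires −α(T_deep − T_surf) + β(S_deep − S_surf′) = 0.
S_surf′ = S_deep − (α/β)·ΔT = 29.65 − (2.3 × 10⁻⁴/7.4 × 10⁻⁴)·(-5.3) = 31.2973 psu.
Increase required: 31.2973 − 8.90 = 22.3973 psu.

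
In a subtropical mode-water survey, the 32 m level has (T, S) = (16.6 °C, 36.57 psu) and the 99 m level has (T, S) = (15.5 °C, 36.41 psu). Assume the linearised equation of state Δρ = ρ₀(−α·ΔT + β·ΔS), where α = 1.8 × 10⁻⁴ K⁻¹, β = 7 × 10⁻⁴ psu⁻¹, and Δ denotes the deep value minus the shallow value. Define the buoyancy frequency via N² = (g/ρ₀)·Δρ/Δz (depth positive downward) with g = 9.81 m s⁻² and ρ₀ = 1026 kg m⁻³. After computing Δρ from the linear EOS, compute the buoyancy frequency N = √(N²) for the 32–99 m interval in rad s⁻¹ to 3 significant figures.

ΔT = -1.1 K, ΔS = -0.16 psu (deep − shallow).
Δρ/ρ₀ = −αΔT + βΔS = 1.98 × 10⁻⁴ − 1.12 × 10⁻⁴ = 8.60 × 10⁻⁵, so Δρ ≈ 0.08824 kg m⁻³.
N² = (g/ρ₀)·Δρ/Δz = g·(Δρ/ρ₀)/Δz = 9.81 × 8.60 × 10⁻⁵ / 67 = 1.2592 × 10⁻⁵ s⁻².
N = √(1.2592 × 10⁻⁵) = 3.5485 × 10⁻³ rad s⁻¹ ≈ 3.55 × 10⁻³ rad s⁻¹.

3.55 × 10⁻³ rad s⁻¹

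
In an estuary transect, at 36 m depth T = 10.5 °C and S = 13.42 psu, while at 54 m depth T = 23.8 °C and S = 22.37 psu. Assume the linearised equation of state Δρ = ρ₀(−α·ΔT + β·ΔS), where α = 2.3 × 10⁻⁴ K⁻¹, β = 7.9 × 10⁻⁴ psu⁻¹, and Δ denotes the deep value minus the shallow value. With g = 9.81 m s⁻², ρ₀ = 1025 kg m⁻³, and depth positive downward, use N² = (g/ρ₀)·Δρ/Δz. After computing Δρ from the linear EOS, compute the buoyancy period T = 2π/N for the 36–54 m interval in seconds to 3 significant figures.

ΔT = +13.3 K, ΔS = +8.95 psu (deep − shallow).
Δρ/ρ₀ = −αΔT + βΔS = -3.059 × 10⁻³ + 7.0705 × 10⁻³ = 4.0115 × 10⁻³, so Δρ ≈ 4.112 kg m⁻³.
N² = (g/ρ₀)·Δρ/Δz = g·(Δρ/ρ₀)/Δz = 9.81 × 4.0115 × 10⁻³ / 18 = 2.1863 × 10⁻³ s⁻².
N = √(2.1863 × 10⁻³) = 0.046758 rad s⁻¹ → T = 2π/N = 134.38 s ≈ 134 s.

134 s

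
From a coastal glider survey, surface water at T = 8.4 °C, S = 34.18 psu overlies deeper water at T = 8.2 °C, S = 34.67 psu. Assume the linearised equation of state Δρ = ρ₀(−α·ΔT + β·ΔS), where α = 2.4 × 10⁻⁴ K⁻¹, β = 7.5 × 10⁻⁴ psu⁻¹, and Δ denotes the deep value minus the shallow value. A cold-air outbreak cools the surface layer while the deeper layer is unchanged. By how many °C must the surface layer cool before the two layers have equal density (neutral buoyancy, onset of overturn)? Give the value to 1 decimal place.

Neutral buoyancy requires Δρ = 0, i.e. −α(T_deep − T_surf′) + β(S_deep − S_surf) = 0.
T_surf′ = T_deep − (β/α)·ΔS = 8.2 − (7.5 × 10⁻⁴/2.4 × 10⁻⁴)·(+0.49) = 6.669 °C.
Cooling required: 8.4 − (6.669) = 1.731 °C.

1.7 °C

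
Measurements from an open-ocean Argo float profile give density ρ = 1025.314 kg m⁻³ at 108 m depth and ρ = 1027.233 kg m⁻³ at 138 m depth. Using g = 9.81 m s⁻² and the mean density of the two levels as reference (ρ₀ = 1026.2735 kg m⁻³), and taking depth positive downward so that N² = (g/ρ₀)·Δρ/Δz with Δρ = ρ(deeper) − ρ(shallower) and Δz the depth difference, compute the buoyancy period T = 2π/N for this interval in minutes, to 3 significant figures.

Δρ = 1027.233 − 1025.314 = 1.919 kg m⁻³ over Δz = 138 − 108 = 30 m.
N² = (9.81/1026.2735) × (1.919/30) = 6.1145 × 10⁻⁴ s⁻².
N = √(6.1145 × 10⁻⁴) = 0.024728 rad s⁻¹, so T = 2π/N = 254.09 s = 4.2348 min ≈ 4.23 min.

4.23 min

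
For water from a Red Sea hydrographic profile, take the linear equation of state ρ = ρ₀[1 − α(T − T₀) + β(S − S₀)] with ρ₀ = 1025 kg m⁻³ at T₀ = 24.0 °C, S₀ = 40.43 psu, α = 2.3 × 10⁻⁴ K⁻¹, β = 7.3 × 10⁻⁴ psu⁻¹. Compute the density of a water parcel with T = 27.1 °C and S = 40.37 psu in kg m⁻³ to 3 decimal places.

T − T₀ = +3.1 K, S − S₀ = -0.06 psu.
Bracket = 1 − α·(+3.1) + β·(-0.06) = 1 + (-7.568 × 10⁻⁴) = 0.9992432.
ρ = 1025 × 0.9992432 = 1024.224 kg m⁻³.

1024.224 kg m⁻³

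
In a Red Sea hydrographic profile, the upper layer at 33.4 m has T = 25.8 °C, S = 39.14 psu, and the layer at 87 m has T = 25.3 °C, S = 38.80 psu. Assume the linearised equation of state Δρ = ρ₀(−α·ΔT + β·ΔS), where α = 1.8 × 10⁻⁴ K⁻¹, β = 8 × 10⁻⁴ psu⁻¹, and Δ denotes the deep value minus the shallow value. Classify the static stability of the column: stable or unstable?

unstable

ΔT = 25.3 − 25.8 = -0.5 K and ΔS = 38.80 − 39.14 = -0.34 psu (deep − shallow).
−αΔT = 9.00 × 10⁻⁵; βΔS = -2.72 × 10⁻⁴; sum Δρ/ρ₀ = -1.82 × 10⁻⁴.
Δρ/ρ₀ < 0, so Δρ < 0: deeper water is lighter → statically unstable; the column would overturn.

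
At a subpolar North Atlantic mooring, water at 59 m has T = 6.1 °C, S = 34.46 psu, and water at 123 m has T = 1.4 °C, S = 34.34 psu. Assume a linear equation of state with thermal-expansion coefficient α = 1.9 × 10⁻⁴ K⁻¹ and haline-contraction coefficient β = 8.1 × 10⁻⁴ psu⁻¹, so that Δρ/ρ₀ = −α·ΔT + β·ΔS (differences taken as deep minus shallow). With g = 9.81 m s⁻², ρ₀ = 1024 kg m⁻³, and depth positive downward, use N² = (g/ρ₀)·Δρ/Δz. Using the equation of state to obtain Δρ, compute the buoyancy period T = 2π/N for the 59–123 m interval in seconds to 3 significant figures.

569 s

ΔT = -4.7 K, ΔS = -0.12 psu (deep − shallow).
Δρ/ρ₀ = −αΔT + βΔS = 8.93 × 10⁻⁴ − 9.72 × 10⁻⁵ = 7.958 × 10⁻⁴, so Δρ ≈ 0.8149 kg m⁻³.
N² = (g/ρ₀)·Δρ/Δz = g·(Δρ/ρ₀)/Δz = 9.81 × 7.958 × 10⁻⁴ / 64 = 1.2198 × 10⁻⁴ s⁻².
N = √(1.2198 × 10⁻⁴) = 0.011044 rad s⁻¹ → T = 2π/N = 568.92 s ≈ 569 s.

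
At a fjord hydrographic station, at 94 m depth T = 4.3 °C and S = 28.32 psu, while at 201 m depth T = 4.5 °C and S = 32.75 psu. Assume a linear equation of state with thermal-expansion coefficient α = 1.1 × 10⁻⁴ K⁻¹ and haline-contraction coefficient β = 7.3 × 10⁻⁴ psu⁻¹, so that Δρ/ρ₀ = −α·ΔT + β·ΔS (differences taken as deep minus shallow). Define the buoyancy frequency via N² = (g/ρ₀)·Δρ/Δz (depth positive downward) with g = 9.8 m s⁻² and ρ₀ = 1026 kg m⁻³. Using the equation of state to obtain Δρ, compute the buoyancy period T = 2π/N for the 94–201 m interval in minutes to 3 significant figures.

ΔT = +0.2 K, ΔS = +4.43 psu (deep − shallow).
Δρ/ρ₀ = −αΔT + βΔS = -2.20 × 10⁻⁵ + 3.2339 × 10⁻³ = 3.2119 × 10⁻³, so Δρ ≈ 3.295 kg m⁻³.
N² = (g/ρ₀)·Δρ/Δz = g·(Δρ/ρ₀)/Δz = 9.8 × 3.2119 × 10⁻³ / 107 = 2.9417 × 10⁻⁴ s⁻².
N = √(2.9417 × 10⁻⁴) = 0.017151 rad s⁻¹ → T = 2π/N = 366.35 s = 6.1058 min ≈ 6.11 min.

6.11 min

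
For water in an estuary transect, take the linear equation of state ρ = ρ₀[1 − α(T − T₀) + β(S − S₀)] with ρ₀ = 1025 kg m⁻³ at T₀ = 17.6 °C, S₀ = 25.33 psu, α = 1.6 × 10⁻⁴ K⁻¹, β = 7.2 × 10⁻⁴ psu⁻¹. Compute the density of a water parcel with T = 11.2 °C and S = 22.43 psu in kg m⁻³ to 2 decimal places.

T − T₀ = -6.4 K, S − S₀ = -2.90 psu.
Bracket = 1 − α·(-6.4) + β·(-2.90) = 1 + (-1.064 × 10⁻³) = 0.9989360.
ρ = 1025 × 0.9989360 = 1023.91 kg m⁻³.

1023.91 kg m⁻³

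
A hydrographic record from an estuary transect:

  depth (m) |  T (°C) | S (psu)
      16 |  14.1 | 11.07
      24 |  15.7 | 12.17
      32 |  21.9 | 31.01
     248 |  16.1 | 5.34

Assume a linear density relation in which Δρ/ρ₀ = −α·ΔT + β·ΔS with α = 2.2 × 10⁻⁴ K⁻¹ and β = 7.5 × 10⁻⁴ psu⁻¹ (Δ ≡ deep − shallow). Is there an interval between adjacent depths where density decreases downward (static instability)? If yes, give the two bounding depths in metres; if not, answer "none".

Evaluate Δρ/ρ₀ = −αΔT + βΔS across each adjacent pair:
  16–24 m: −αΔT+βΔS = −(2.2 × 10⁻⁴)(+1.6)+(7.5 × 10⁻⁴)(+1.10) = 4.7 × 10⁻⁴ → stable
  24–32 m: −αΔT+βΔS = −(2.2 × 10⁻⁴)(+6.2)+(7.5 × 10⁻⁴)(+18.84) = 0.013 → stable
  32–248 m: −αΔT+βΔS = −(2.2 × 10⁻⁴)(-5.8)+(7.5 × 10⁻⁴)(-25.67) = -0.018 → UNSTABLE
The 32–248 m interval has Δρ < 0: lighter water underlies denser water.

32–248 m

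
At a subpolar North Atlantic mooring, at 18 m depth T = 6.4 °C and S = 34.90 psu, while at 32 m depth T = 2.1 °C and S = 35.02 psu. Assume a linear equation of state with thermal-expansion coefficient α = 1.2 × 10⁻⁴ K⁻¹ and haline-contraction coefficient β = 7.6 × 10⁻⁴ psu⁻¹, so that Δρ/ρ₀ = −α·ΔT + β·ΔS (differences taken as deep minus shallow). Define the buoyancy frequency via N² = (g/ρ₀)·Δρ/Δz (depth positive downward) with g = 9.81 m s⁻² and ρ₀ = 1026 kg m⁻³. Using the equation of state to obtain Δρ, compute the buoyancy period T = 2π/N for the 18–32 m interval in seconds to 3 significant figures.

ΔT = -4.3 K, ΔS = +0.12 psu (deep − shallow).
Δρ/ρ₀ = −αΔT + βΔS = 5.16 × 10⁻⁴ + 9.12 × 10⁻⁵ = 6.072 × 10⁻⁴, so Δρ ≈ 0.6230 kg m⁻³.
N² = (g/ρ₀)·Δρ/Δz = g·(Δρ/ρ₀)/Δz = 9.81 × 6.072 × 10⁻⁴ / 14 = 4.2547 × 10⁻⁴ s⁻².
N = √(4.2547 × 10⁻⁴) = 0.020627 rad s⁻¹ → T = 2π/N = 304.61 s ≈ 305 s.

305 s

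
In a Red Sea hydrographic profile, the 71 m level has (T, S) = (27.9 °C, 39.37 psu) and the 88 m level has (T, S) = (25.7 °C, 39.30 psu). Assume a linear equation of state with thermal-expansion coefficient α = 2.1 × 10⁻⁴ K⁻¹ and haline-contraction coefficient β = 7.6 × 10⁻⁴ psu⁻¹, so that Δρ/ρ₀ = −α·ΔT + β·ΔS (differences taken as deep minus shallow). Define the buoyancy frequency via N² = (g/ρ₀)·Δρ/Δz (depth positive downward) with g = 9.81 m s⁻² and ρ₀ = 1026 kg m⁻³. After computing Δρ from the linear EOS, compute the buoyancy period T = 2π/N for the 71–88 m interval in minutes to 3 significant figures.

ΔT = -2.2 K, ΔS = -0.07 psu (deep − shallow).
Δρ/ρ₀ = −αΔT + βΔS = 4.62 × 10⁻⁴ − 5.32 × 10⁻⁵ = 4.088 × 10⁻⁴, so Δρ ≈ 0.4194 kg m⁻³.
N² = (g/ρ₀)·Δρ/Δz = g·(Δρ/ρ₀)/Δz = 9.81 × 4.088 × 10⁻⁴ / 17 = 2.3590 × 10⁻⁴ s⁻².
N = √(2.3590 × 10⁻⁴) = 0.015359 rad s⁻¹ → T = 2π/N = 409.09 s = 6.8182 min ≈ 6.82 min.

6.82 min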